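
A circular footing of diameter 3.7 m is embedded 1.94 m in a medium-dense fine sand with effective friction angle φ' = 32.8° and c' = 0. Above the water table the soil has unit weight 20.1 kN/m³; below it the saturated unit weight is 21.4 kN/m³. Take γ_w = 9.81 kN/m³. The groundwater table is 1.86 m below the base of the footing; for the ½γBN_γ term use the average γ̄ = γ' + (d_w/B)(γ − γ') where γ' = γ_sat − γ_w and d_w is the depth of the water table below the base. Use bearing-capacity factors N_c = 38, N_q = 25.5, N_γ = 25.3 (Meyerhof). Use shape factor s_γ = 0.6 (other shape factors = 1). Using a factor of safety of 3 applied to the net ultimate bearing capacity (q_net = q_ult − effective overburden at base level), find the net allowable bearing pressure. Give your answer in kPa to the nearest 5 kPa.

q = γ·D_f = 20.1 × 1.94 = 38.994 kPa.
γ' = 11.59 kN/m³; averaging over the depth B below the base, γ̄ = γ' + (d_w/B)(γ − γ') = 15.868 kN/m³.
q·N_q = 38.994 × 25.5 = 994.35 kPa
0.5·γ·B·N_γ·s_γ = 0.5 × 15.868 × 3.7 × 25.3 × 0.6 = 445.62 kPa
q_ult = 994.35 + 445.62 = 1440 kPa.
Net ultimate: q_net = 1440 − 38.994 = 1401 kPa.
q_all(net) = 1401 / 3 = 466.99 kPa.

q_all(net) ≈ 465 kPa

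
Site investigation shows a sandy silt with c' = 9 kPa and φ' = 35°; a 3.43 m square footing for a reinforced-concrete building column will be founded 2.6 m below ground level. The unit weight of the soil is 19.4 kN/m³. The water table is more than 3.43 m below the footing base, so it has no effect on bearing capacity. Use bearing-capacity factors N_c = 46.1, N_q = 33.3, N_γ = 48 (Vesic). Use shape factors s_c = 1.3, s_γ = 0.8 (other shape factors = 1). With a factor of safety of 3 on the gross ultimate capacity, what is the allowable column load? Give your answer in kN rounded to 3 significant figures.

P_all ≈ 13700 kN

Effective surcharge at the founding depth q = γ·D_f = 19.4 × 2.6 = 50.44 kPa.
q_ult = c·N_c·s_c + q·N_q + 0.5·γ·B·N_γ·s_γ
     = 9 × 46.1 × 1.3 + 50.44 × 33.3 + 0.5 × 19.4 × 3.43 × 48 × 0.8
     = 539.37 + 1679.7 + 1277.6 = 3496.6 kPa.
Gross allowable pressure q_all = 3496.6 / 3 = 1165.5 kPa.
Footing area = 11.7649 m², so allowable column load = 1165.5 × 11.7649 = 13712 kN.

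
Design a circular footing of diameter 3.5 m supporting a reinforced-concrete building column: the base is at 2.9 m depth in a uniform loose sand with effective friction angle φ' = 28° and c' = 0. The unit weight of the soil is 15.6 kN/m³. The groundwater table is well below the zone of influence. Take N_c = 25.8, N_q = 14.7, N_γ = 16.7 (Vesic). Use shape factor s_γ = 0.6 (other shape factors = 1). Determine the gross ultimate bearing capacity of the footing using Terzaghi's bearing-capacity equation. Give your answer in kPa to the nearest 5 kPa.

q_ult ≈ 940 kPa

Effective surcharge at the founding depth q = γ·D_f = 15.6 × 2.9 = 45.24 kPa.
q_ult = q·N_q + 0.5·γ·B·N_γ·s_γ
     = 45.24 × 14.7 + 0.5 × 15.6 × 3.5 × 16.7 × 0.6
     = 665.03 + 273.55 = 938.57 kPa.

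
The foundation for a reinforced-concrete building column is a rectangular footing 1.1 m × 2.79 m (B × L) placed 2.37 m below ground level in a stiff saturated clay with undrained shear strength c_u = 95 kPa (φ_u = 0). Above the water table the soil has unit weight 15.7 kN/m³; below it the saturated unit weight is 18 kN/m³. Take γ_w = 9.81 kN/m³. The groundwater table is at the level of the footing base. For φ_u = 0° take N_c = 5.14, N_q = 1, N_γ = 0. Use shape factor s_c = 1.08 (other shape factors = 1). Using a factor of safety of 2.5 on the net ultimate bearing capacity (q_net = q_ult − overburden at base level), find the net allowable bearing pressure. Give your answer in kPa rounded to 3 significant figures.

q_all(net) ≈ 211 kPa

Effective surcharge at the founding depth q = γ·D_f = 15.7 × 2.37 = 37.209 kPa.
q_ult = c·N_c·s_c + q·N_q
     = 95 × 5.14 × 1.08 + 37.209 × 1
     = 527.36 + 37.209 = 564.57 kPa.
q_net = 564.57 − 37.209 = 527.36 kPa.
q_all(net) = 527.36 / 2.5 = 210.95 kPa.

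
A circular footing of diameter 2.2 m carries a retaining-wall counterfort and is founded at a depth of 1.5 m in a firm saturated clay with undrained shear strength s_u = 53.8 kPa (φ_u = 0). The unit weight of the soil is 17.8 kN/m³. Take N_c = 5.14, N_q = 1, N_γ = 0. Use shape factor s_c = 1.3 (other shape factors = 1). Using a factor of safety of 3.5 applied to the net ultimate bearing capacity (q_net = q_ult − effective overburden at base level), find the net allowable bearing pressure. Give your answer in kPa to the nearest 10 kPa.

Overburden at base level: q = 17.8 × 1.5 = 26.7 kPa.
Cohesion term c·N_c·s_c = 53.8 × 5.14 × 1.3 = 359.49 kPa; surcharge term q·N_q = 26.7 × 1 = 26.7 kPa.
q_ult = 359.49 + 26.7 = 386.19 kPa.
Net ultimate: q_net = 386.19 − 26.7 = 359.49 kPa.
q_all(net) = 359.49 / 3.5 = 102.71 kPa.

q_all(net) ≈ 100 kPa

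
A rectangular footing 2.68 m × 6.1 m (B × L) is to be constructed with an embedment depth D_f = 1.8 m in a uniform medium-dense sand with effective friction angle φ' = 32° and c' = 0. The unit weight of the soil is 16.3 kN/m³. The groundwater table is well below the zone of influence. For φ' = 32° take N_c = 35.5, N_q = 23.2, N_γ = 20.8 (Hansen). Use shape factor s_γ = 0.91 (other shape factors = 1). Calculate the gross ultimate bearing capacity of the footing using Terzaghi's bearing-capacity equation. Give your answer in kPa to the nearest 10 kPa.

Overburden at base level: q = 16.3 × 1.8 = 29.34 kPa.
Surcharge term q·N_q = 29.34 × 23.2 = 680.69 kPa; self-weight term 0.5·γ·B·N_γ·s_γ = 0.5 × 16.3 × 2.68 × 20.8 × 0.91 = 413.43 kPa.
q_ult = 680.69 + 413.43 = 1094.1 kPa.

q_ult ≈ 1090 kPa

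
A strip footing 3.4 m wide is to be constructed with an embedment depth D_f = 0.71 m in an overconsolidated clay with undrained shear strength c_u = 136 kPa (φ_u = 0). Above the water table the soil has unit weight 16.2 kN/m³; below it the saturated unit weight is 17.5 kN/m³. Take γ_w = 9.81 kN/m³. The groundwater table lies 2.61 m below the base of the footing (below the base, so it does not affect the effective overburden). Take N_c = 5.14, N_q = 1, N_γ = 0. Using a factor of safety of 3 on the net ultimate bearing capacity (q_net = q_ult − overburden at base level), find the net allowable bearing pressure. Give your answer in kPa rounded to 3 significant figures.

Effective surcharge at the founding depth q = γ·D_f = 16.2 × 0.71 = 11.502 kPa.
q_ult = c·N_c + q·N_q
     = 136 × 5.14 + 11.502 × 1
     = 699.04 + 11.502 = 710.54 kPa.
q_net = 710.54 − 11.502 = 699.04 kPa.
q_all(net) = 699.04 / 3 = 233.01 kPa.

q_all(net) ≈ 233 kPa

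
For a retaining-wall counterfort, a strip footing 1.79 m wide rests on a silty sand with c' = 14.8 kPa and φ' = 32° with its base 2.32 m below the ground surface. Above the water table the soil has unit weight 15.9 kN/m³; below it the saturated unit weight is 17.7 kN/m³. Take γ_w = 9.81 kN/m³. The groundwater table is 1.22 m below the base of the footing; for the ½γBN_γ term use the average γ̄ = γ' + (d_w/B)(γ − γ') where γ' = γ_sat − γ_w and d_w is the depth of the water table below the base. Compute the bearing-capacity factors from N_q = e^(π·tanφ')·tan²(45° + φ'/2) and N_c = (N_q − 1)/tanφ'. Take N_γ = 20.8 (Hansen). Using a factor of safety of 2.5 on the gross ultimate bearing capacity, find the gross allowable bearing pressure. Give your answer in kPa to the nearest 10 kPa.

q_all ≈ 650 kPa

N_q = e^(π·tan32°)·tan²(61°) = 23.18; N_c = (N_q − 1)/tanφ' = 35.49.
q = γ·D_f = 15.9 × 2.32 = 36.888 kPa.
γ' = 7.89 kN/m³; averaging over the depth B below the base, γ̄ = γ' + (d_w/B)(γ − γ') = 13.349 kN/m³.
c·N_c = 14.8 × 35.49 = 525.26 kPa
q·N_q = 36.888 × 23.177 = 854.94 kPa
0.5·γ·B·N_γ = 0.5 × 13.349 × 1.79 × 20.8 = 248.51 kPa
q_ult = 525.26 + 854.94 + 248.51 = 1628.7 kPa.
q_all = 1628.7 / 2.5 = 651.48 kPa.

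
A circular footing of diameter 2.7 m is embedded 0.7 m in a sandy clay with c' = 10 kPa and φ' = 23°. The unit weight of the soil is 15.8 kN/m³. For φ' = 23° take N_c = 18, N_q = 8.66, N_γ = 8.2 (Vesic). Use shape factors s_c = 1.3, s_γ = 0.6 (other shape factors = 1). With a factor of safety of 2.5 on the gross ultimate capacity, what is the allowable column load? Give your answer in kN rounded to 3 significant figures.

Overburden at base level: q = 15.8 × 0.7 = 11.06 kPa.
Cohesion term c·N_c·s_c = 10 × 18 × 1.3 = 234 kPa; surcharge term q·N_q = 11.06 × 8.66 = 95.78 kPa; self-weight term 0.5·γ·B·N_γ·s_γ = 0.5 × 15.8 × 2.7 × 8.2 × 0.6 = 104.94 kPa.
q_ult = 234 + 95.78 + 104.94 = 434.72 kPa.
Gross allowable pressure q_all = 434.72 / 2.5 = 173.89 kPa.
Footing area = 5.7256 m², so allowable column load = 173.89 × 5.7256 = 995.62 kN.

P_all ≈ 996 kN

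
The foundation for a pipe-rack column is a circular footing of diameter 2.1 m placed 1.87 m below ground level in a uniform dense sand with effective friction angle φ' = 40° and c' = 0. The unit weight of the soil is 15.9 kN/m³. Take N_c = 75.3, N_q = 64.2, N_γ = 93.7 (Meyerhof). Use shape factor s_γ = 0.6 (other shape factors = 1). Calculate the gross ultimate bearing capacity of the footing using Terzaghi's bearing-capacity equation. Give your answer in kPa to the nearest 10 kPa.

q_ult ≈ 2850 kPa

q = γ·D_f = 15.9 × 1.87 = 29.733 kPa.
q·N_q = 29.733 × 64.2 = 1908.9 kPa
0.5·γ·B·N_γ·s_γ = 0.5 × 15.9 × 2.1 × 93.7 × 0.6 = 938.59 kPa
q_ult = 1908.9 + 938.59 = 2847.5 kPa.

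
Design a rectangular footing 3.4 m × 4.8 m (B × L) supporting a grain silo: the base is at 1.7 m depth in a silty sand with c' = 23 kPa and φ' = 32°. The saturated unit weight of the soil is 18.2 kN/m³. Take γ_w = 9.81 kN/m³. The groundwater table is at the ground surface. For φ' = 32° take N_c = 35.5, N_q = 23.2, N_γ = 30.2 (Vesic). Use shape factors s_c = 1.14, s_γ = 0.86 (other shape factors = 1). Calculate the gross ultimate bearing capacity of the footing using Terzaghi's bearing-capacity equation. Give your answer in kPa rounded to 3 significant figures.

Water table at ground surface, so effective unit weight γ' = 18.2 − 9.81 = 8.39 kN/m³ is used throughout; overburden q = 8.39 × 1.7 = 14.263 kPa; the same γ' applies in the ½γBN_γ term.
Cohesion term c·N_c·s_c = 23 × 35.5 × 1.14 = 930.81 kPa; surcharge term q·N_q = 14.263 × 23.2 = 330.9 kPa; self-weight term 0.5·γ·B·N_γ·s_γ = 0.5 × 8.39 × 3.4 × 30.2 × 0.86 = 370.44 kPa.
q_ult = 930.81 + 330.9 + 370.44 = 1632.2 kPa.

q_ult ≈ 1630 kPa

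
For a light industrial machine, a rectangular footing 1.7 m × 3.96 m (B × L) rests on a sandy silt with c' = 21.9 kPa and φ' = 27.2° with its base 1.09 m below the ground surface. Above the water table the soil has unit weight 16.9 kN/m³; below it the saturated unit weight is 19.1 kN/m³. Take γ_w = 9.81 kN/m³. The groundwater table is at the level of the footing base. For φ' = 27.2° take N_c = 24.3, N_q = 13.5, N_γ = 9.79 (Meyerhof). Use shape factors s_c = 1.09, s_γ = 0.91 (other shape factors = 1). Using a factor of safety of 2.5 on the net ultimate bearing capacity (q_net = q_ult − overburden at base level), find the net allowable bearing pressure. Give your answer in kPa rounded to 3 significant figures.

q = γ·D_f = 16.9 × 1.09 = 18.421 kPa.
For the ½γBN_γ term take γ' = 19.1 − 9.81 = 9.29 kN/m³ (soil below base is submerged).
c·N_c·s_c = 21.9 × 24.3 × 1.09 = 580.07 kPa
q·N_q = 18.421 × 13.5 = 248.68 kPa
0.5·γ·B·N_γ·s_γ = 0.5 × 9.29 × 1.7 × 9.79 × 0.91 = 70.349 kPa
q_ult = 580.07 + 248.68 + 70.349 = 899.1 kPa.
q_net = 899.1 − 18.421 = 880.68 kPa.
q_all(net) = 880.68 / 2.5 = 352.27 kPa.

q_all(net) ≈ 352 kPa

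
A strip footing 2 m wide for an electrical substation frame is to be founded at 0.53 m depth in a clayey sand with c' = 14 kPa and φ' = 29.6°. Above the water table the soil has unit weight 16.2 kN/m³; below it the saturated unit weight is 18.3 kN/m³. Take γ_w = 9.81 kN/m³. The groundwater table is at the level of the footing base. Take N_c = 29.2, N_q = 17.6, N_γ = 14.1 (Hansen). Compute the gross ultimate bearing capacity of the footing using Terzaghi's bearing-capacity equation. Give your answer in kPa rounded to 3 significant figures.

q_ult ≈ 680 kPa

Overburden at base level: q = 16.2 × 0.53 = 8.586 kPa.
Below the base the soil is submerged, so the ½γBN_γ term uses γ' = 18.3 − 9.81 = 8.49 kN/m³.
Cohesion term c·N_c = 14 × 29.2 = 408.8 kPa; surcharge term q·N_q = 8.586 × 17.6 = 151.11 kPa; self-weight term 0.5·γ·B·N_γ = 0.5 × 8.49 × 2 × 14.1 = 119.71 kPa.
q_ult = 408.8 + 151.11 + 119.71 = 679.62 kPa.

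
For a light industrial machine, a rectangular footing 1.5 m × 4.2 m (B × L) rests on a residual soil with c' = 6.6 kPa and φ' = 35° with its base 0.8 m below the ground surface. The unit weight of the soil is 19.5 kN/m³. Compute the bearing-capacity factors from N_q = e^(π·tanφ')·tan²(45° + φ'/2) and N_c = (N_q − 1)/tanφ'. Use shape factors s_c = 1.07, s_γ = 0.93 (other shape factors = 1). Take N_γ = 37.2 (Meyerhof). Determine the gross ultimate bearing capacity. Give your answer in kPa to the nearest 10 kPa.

tan35° = 0.7002, so N_q = e^(π×0.7002)·tan²(62.5°) = 9.023 × 3.69 = 33.3.
N_c = (33.3 − 1)/tan35° = 46.12.
Effective surcharge at the founding depth q = γ·D_f = 19.5 × 0.8 = 15.6 kPa.
q_ult = c·N_c·s_c + q·N_q + 0.5·γ·B·N_γ·s_γ
     = 6.6 × 46.124 × 1.07 + 15.6 × 33.296 + 0.5 × 19.5 × 1.5 × 37.2 × 0.93
     = 325.72 + 519.42 + 505.97 = 1351.1 kPa.

q_ult ≈ 1350 kPa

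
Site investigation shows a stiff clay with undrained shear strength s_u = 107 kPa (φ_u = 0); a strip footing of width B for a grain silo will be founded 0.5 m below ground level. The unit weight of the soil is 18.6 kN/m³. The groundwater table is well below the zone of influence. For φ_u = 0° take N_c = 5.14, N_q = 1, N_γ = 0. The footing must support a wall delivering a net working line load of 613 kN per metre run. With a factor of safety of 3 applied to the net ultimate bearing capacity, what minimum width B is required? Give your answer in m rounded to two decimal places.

Effective surcharge at the founding depth q = γ·D_f = 18.6 × 0.5 = 9.3 kPa.
q_ult = c·N_c + q·N_q
     = 107 × 5.14 + 9.3 × 1
     = 549.98 + 9.3 = 559.28 kPa.
For φ = 0 the ½γBN_γ term vanishes, so q_ult is independent of B. q_net = 559.28 − 9.3 = 549.98 kPa; q_all(net) = 549.98/3 = 183.33 kPa.
Required width B = w / q_all(net) = 613 / 183.33 = 3.344 m.

B = 3.34 m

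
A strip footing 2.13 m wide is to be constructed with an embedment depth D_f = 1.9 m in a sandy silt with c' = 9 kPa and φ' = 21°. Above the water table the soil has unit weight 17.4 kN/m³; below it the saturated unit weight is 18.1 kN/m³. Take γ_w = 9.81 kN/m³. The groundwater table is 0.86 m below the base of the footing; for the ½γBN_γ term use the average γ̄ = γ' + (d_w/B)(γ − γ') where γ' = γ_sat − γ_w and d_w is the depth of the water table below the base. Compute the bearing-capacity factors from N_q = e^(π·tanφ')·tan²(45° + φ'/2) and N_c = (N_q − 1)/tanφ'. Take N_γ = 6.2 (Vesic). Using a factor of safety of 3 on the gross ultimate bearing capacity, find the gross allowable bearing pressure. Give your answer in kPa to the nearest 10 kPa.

N_q = e^(π·tan21°)·tan²(55.5°) = 7.07; N_c = (N_q − 1)/tanφ' = 15.81.
Overburden at base level: q = 17.4 × 1.9 = 33.06 kPa.
The water table is 0.86 m below the base (< B = 2.13 m), so the ½γBN_γ term uses γ̄ = γ' + (d_w/B)(γ − γ') = 8.29 + (0.86/2.13)(17.4 − 8.29) = 11.968 kN/m³.
Cohesion term c·N_c = 9 × 15.815 = 142.33 kPa; surcharge term q·N_q = 33.06 × 7.0708 = 233.76 kPa; self-weight term 0.5·γ·B·N_γ = 0.5 × 11.968 × 2.13 × 6.2 = 79.026 kPa.
q_ult = 142.33 + 233.76 + 79.026 = 455.12 kPa.
q_all = 455.12 / 3 = 151.71 kPa.

q_all ≈ 150 kPa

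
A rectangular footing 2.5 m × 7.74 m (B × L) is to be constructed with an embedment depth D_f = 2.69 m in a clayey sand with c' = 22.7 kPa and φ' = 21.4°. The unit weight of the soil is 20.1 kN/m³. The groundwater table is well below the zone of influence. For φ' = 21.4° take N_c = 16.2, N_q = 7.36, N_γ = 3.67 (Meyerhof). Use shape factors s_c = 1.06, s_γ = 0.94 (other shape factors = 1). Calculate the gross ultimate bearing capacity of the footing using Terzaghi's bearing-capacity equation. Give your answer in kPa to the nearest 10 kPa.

q_ult ≈ 870 kPa

q = γ·D_f = 20.1 × 2.69 = 54.069 kPa.
c·N_c·s_c = 22.7 × 16.2 × 1.06 = 389.8 kPa
q·N_q = 54.069 × 7.36 = 397.95 kPa
0.5·γ·B·N_γ·s_γ = 0.5 × 20.1 × 2.5 × 3.67 × 0.94 = 86.676 kPa
q_ult = 389.8 + 397.95 + 86.676 = 874.43 kPa.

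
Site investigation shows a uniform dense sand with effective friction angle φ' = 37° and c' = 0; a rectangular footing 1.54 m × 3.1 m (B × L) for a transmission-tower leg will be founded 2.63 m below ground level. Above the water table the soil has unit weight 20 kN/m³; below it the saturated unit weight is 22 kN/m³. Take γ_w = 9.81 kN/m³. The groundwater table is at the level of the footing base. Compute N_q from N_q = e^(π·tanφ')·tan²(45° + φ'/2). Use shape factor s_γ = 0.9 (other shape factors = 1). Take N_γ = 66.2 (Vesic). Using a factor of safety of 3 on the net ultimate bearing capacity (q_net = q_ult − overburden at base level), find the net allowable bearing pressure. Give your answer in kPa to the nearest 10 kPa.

N_q = e^(π·tan37°)·tan²(63.5°) = 42.92.
q = γ·D_f = 20 × 2.63 = 52.6 kPa.
For the ½γBN_γ term take γ' = 22 − 9.81 = 12.19 kN/m³ (soil below base is submerged).
q·N_q = 52.6 × 42.92 = 2257.6 kPa
0.5·γ·B·N_γ·s_γ = 0.5 × 12.19 × 1.54 × 66.2 × 0.9 = 559.24 kPa
q_ult = 2257.6 + 559.24 = 2816.8 kPa.
q_net = 2816.8 − 52.6 = 2764.2 kPa.
q_all(net) = 2764.2 / 3 = 921.41 kPa.

q_all(net) ≈ 920 kPa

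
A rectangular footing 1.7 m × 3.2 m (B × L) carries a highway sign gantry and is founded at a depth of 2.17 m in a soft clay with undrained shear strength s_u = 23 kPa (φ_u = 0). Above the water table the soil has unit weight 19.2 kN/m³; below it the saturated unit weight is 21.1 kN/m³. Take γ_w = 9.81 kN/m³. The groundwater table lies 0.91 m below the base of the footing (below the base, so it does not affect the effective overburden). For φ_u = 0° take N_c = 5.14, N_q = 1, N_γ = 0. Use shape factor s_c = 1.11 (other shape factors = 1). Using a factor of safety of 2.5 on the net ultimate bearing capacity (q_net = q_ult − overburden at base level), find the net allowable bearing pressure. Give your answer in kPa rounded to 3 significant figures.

q_all(net) ≈ 52.5 kPa

Effective surcharge at the founding depth q = γ·D_f = 19.2 × 2.17 = 41.664 kPa.
q_ult = c·N_c·s_c + q·N_q
     = 23 × 5.14 × 1.11 + 41.664 × 1
     = 131.22 + 41.664 = 172.89 kPa.
q_net = 172.89 − 41.664 = 131.22 kPa.
q_all(net) = 131.22 / 2.5 = 52.49 kPa.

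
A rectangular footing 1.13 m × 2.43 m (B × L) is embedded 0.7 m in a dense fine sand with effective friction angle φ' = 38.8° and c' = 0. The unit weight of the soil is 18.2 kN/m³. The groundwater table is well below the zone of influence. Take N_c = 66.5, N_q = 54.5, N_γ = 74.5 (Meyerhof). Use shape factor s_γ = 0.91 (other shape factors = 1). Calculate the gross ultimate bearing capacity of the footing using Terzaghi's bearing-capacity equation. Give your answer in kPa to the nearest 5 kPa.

q_ult ≈ 1390 kPa

Overburden at base level: q = 18.2 × 0.7 = 12.74 kPa.
Surcharge term q·N_q = 12.74 × 54.5 = 694.33 kPa; self-weight term 0.5·γ·B·N_γ·s_γ = 0.5 × 18.2 × 1.13 × 74.5 × 0.91 = 697.14 kPa.
q_ult = 694.33 + 697.14 = 1391.5 kPa.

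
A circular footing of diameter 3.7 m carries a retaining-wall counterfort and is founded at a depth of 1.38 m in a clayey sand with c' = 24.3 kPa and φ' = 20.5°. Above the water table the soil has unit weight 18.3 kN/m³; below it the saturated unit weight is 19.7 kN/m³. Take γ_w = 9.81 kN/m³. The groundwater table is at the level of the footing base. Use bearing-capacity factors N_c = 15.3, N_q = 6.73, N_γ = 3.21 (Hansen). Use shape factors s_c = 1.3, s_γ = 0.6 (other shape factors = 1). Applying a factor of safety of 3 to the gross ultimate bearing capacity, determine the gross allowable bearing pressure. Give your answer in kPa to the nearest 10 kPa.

q = γ·D_f = 18.3 × 1.38 = 25.254 kPa.
For the ½γBN_γ term take γ' = 19.7 − 9.81 = 9.89 kN/m³ (soil below base is submerged).
c·N_c·s_c = 24.3 × 15.3 × 1.3 = 483.33 kPa
q·N_q = 25.254 × 6.73 = 169.96 kPa
0.5·γ·B·N_γ·s_γ = 0.5 × 9.89 × 3.7 × 3.21 × 0.6 = 35.239 kPa
q_ult = 483.33 + 169.96 + 35.239 = 688.53 kPa.
q_all = q_ult / FS = 688.53 / 3 = 229.51 kPa.

q_all ≈ 230 kPa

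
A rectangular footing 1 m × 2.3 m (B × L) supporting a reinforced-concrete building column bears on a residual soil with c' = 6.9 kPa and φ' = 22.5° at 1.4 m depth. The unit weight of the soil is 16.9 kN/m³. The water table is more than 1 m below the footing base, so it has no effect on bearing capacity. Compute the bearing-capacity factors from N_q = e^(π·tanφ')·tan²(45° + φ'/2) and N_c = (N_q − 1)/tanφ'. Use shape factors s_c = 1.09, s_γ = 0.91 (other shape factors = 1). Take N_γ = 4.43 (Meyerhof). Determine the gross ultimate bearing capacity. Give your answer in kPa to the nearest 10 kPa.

q_ult ≈ 360 kPa

tan22.5° = 0.4142, so N_q = e^(π×0.4142)·tan²(56.25°) = 3.674 × 2.24 = 8.23.
N_c = (8.23 − 1)/tan22.5° = 17.45.
Effective surcharge at the founding depth q = γ·D_f = 16.9 × 1.4 = 23.66 kPa.
q_ult = c·N_c·s_c + q·N_q + 0.5·γ·B·N_γ·s_γ
     = 6.9 × 17.453 × 1.09 + 23.66 × 8.2292 + 0.5 × 16.9 × 1 × 4.43 × 0.91
     = 131.26 + 194.7 + 34.064 = 360.03 kPa.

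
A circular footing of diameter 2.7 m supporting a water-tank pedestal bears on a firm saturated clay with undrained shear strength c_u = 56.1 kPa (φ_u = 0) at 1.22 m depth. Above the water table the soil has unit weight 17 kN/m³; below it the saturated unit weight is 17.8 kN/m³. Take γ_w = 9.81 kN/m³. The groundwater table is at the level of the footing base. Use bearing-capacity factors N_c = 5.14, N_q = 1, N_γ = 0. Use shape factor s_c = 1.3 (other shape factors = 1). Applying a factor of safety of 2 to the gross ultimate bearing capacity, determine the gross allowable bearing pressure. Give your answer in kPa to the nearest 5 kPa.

q_all ≈ 200 kPa

Effective surcharge at the founding depth q = γ·D_f = 17 × 1.22 = 20.74 kPa.
q_ult = c·N_c·s_c + q·N_q
     = 56.1 × 5.14 × 1.3 + 20.74 × 1
     = 374.86 + 20.74 = 395.6 kPa.
q_all = q_ult / FS = 395.6 / 2 = 197.8 kPa.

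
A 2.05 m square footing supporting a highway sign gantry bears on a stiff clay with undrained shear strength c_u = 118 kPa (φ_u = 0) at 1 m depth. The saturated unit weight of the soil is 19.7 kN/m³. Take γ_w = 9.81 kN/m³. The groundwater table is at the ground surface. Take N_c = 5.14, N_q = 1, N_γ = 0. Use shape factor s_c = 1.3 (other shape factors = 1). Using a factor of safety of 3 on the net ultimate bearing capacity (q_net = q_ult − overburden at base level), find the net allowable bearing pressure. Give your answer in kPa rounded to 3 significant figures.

q_all(net) ≈ 263 kPa

γ' = 19.7 − 9.81 = 9.89 kN/m³ (submerged throughout). q = 9.89 × 1 = 9.89 kPa.
c·N_c·s_c = 118 × 5.14 × 1.3 = 788.48 kPa
q·N_q = 9.89 × 1 = 9.89 kPa
q_ult = 788.48 + 9.89 = 798.37 kPa.
q_net = 798.37 − 9.89 = 788.48 kPa.
q_all(net) = 788.48 / 3 = 262.83 kPa.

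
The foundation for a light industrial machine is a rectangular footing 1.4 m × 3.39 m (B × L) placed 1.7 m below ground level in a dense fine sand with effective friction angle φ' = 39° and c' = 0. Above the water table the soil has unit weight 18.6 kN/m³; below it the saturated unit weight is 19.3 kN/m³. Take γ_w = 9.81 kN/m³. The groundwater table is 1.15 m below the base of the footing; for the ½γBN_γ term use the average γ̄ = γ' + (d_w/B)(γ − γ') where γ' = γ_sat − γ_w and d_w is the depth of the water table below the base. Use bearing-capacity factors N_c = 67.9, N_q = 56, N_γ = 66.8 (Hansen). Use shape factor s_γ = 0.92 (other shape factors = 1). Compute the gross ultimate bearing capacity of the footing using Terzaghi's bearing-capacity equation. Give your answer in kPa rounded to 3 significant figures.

Effective surcharge at the founding depth q = γ·D_f = 18.6 × 1.7 = 31.62 kPa.
With d_w = 1.15 m < B, γ̄ = 9.49 + (1.15/1.4) × (18.6 − 9.49) = 16.973 kN/m³.
q_ult = q·N_q + 0.5·γ·B·N_γ·s_γ
     = 31.62 × 56 + 0.5 × 16.973 × 1.4 × 66.8 × 0.92
     = 1770.7 + 730.17 = 2500.9 kPa.

q_ult ≈ 2500 kPa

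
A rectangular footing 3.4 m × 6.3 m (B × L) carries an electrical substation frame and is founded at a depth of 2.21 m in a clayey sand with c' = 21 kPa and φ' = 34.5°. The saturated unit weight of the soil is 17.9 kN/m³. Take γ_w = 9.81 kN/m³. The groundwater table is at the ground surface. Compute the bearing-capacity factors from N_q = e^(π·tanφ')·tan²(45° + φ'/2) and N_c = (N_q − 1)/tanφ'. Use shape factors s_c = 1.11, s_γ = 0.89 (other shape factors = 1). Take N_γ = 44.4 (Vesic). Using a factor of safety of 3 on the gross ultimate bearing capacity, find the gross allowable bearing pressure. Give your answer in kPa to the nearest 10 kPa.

N_q = e^(π·tan34.5°)·tan²(62.25°) = 31.3; N_c = (N_q − 1)/tanφ' = 44.09.
γ' = 17.9 − 9.81 = 8.09 kN/m³ (submerged throughout). q = 8.09 × 2.21 = 17.879 kPa; the same γ' applies in the ½γBN_γ term.
c·N_c·s_c = 21 × 44.085 × 1.11 = 1027.6 kPa
q·N_q = 17.879 × 31.299 = 559.59 kPa
0.5·γ·B·N_γ·s_γ = 0.5 × 8.09 × 3.4 × 44.4 × 0.89 = 543.46 kPa
q_ult = 1027.6 + 559.59 + 543.46 = 2130.7 kPa.
q_all = 2130.7 / 3 = 710.23 kPa.

q_all ≈ 710 kPa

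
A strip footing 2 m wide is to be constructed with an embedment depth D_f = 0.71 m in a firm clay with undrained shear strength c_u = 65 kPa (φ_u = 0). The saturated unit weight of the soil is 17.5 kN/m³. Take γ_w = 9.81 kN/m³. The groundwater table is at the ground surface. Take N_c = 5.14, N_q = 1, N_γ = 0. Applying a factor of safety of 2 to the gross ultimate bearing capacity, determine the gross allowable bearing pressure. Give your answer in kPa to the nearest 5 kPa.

q_all ≈ 170 kPa

With the water table at the surface the whole profile is submerged: γ' = 17.5 − 9.81 = 7.69 kN/m³, so q = γ'·D_f = 5.4599 kPa.
q_ult = c·N_c + q·N_q
     = 65 × 5.14 + 5.4599 × 1
     = 334.1 + 5.4599 = 339.56 kPa.
q_all = q_ult / FS = 339.56 / 2 = 169.78 kPa.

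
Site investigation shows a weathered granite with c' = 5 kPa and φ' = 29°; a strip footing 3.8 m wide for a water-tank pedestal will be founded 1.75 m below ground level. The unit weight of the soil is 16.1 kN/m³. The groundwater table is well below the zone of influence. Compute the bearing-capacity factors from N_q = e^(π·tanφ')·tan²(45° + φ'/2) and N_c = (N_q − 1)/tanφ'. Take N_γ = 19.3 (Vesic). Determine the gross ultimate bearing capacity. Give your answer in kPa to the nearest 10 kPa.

tan29° = 0.5543, so N_q = e^(π×0.5543)·tan²(59.5°) = 5.705 × 2.882 = 16.44.
N_c = (16.44 − 1)/tan29° = 27.86.
q = γ·D_f = 16.1 × 1.75 = 28.175 kPa.
c·N_c = 5 × 27.86 = 139.3 kPa
q·N_q = 28.175 × 16.443 = 463.29 kPa
0.5·γ·B·N_γ = 0.5 × 16.1 × 3.8 × 19.3 = 590.39 kPa
q_ult = 139.3 + 463.29 + 590.39 = 1193 kPa.

q_ult ≈ 1190 kPa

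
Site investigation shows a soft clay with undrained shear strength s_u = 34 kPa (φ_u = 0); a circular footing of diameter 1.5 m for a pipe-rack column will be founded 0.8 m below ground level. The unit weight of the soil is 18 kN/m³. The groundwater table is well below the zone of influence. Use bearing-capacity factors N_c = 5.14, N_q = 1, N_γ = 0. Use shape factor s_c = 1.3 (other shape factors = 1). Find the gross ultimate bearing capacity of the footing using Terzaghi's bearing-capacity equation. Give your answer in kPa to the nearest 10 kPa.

q_ult ≈ 240 kPa

Effective surcharge at the founding depth q = γ·D_f = 18 × 0.8 = 14.4 kPa.
q_ult = c·N_c·s_c + q·N_q
     = 34 × 5.14 × 1.3 + 14.4 × 1
     = 227.19 + 14.4 = 241.59 kPa.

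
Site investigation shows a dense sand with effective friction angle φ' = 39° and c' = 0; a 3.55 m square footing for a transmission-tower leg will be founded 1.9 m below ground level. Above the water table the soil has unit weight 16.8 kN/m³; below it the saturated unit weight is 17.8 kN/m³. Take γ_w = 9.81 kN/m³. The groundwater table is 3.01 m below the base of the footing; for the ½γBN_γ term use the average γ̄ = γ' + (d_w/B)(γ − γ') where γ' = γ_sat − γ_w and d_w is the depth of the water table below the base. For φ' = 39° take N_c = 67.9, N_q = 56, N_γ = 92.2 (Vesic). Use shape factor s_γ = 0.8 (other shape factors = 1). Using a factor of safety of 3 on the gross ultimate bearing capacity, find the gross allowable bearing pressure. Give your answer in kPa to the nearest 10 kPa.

q_all ≈ 1270 kPa

Effective surcharge at the founding depth q = γ·D_f = 16.8 × 1.9 = 31.92 kPa.
With d_w = 3.01 m < B, γ̄ = 7.99 + (3.01/3.55) × (16.8 − 7.99) = 15.46 kN/m³.
q_ult = q·N_q + 0.5·γ·B·N_γ·s_γ
     = 31.92 × 56 + 0.5 × 15.46 × 3.55 × 92.2 × 0.8
     = 1787.5 + 2024.1 = 3811.6 kPa.
q_all = 3811.6 / 3 = 1270.5 kPa.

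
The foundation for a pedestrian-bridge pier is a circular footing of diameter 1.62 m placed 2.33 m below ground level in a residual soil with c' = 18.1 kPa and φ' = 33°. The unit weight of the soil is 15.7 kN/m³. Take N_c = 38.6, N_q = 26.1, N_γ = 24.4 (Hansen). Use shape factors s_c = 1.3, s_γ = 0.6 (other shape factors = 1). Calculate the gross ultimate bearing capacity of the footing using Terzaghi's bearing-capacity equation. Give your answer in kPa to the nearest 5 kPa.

Overburden at base level: q = 15.7 × 2.33 = 36.581 kPa.
Cohesion term c·N_c·s_c = 18.1 × 38.6 × 1.3 = 908.26 kPa; surcharge term q·N_q = 36.581 × 26.1 = 954.76 kPa; self-weight term 0.5·γ·B·N_γ·s_γ = 0.5 × 15.7 × 1.62 × 24.4 × 0.6 = 186.18 kPa.
q_ult = 908.26 + 954.76 + 186.18 = 2049.2 kPa.

q_ult ≈ 2050 kPa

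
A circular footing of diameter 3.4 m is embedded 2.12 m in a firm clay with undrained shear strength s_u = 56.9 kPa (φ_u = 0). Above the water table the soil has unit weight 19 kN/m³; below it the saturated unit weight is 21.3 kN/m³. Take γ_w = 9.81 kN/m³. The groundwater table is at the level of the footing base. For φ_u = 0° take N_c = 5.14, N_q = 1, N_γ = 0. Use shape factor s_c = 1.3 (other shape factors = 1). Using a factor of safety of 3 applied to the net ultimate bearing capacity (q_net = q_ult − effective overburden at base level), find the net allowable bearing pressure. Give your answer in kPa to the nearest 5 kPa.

q_all(net) ≈ 125 kPa

Effective surcharge at the founding depth q = γ·D_f = 19 × 2.12 = 40.28 kPa.
q_ult = c·N_c·s_c + q·N_q
     = 56.9 × 5.14 × 1.3 + 40.28 × 1
     = 380.21 + 40.28 = 420.49 kPa.
Net ultimate: q_net = 420.49 − 40.28 = 380.21 kPa.
q_all(net) = 380.21 / 3 = 126.74 kPa.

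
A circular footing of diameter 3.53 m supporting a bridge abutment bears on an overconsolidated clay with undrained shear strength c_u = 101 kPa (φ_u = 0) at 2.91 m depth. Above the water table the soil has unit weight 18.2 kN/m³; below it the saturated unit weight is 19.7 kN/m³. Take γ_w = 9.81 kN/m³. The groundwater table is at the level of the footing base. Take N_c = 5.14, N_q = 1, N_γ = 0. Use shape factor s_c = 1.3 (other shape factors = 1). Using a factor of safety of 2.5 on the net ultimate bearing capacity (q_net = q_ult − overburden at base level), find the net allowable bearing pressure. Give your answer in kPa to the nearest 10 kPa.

Overburden at base level: q = 18.2 × 2.91 = 52.962 kPa.
Cohesion term c·N_c·s_c = 101 × 5.14 × 1.3 = 674.88 kPa; surcharge term q·N_q = 52.962 × 1 = 52.962 kPa.
q_ult = 674.88 + 52.962 = 727.84 kPa.
q_net = 727.84 − 52.962 = 674.88 kPa.
q_all(net) = 674.88 / 2.5 = 269.95 kPa.

q_all(net) ≈ 270 kPa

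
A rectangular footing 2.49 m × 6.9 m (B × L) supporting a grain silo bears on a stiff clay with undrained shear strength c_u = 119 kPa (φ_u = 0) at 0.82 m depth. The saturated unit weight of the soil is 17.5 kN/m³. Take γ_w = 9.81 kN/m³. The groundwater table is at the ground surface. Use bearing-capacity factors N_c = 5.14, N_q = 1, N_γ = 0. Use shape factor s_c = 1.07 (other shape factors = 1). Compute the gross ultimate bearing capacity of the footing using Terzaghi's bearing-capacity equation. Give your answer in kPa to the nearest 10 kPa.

Water table at ground surface, so effective unit weight γ' = 17.5 − 9.81 = 7.69 kN/m³ is used throughout; overburden q = 7.69 × 0.82 = 6.3058 kPa.
Cohesion term c·N_c·s_c = 119 × 5.14 × 1.07 = 654.48 kPa; surcharge term q·N_q = 6.3058 × 1 = 6.3058 kPa.
q_ult = 654.48 + 6.3058 = 660.78 kPa.

q_ult ≈ 660 kPa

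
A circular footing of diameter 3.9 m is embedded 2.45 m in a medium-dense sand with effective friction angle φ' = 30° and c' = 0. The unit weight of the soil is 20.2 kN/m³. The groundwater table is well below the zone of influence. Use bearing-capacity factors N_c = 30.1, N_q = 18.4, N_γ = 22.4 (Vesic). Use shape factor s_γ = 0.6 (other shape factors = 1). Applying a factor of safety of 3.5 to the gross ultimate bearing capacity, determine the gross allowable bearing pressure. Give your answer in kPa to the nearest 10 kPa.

q = γ·D_f = 20.2 × 2.45 = 49.49 kPa.
q·N_q = 49.49 × 18.4 = 910.62 kPa
0.5·γ·B·N_γ·s_γ = 0.5 × 20.2 × 3.9 × 22.4 × 0.6 = 529.4 kPa
q_ult = 910.62 + 529.4 = 1440 kPa.
q_all = q_ult / FS = 1440 / 3.5 = 411.43 kPa.

q_all ≈ 410 kPa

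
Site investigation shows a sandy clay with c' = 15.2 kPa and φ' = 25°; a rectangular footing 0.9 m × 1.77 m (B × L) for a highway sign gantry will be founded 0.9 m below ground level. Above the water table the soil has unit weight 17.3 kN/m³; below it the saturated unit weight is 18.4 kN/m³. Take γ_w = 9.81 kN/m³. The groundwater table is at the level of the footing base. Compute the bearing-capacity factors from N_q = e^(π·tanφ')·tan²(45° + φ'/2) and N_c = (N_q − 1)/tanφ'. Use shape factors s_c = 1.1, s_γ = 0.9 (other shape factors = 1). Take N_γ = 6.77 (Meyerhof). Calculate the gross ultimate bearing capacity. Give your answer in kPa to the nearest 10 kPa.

q_ult ≈ 540 kPa

tan25° = 0.4663, so N_q = e^(π×0.4663)·tan²(57.5°) = 4.327 × 2.464 = 10.66.
N_c = (10.66 − 1)/tan25° = 20.72.
Overburden at base level: q = 17.3 × 0.9 = 15.57 kPa.
Below the base the soil is submerged, so the ½γBN_γ term uses γ' = 18.4 − 9.81 = 8.59 kN/m³.
Cohesion term c·N_c·s_c = 15.2 × 20.721 × 1.1 = 346.45 kPa; surcharge term q·N_q = 15.57 × 10.662 = 166.01 kPa; self-weight term 0.5·γ·B·N_γ·s_γ = 0.5 × 8.59 × 0.9 × 6.77 × 0.9 = 23.552 kPa.
q_ult = 346.45 + 166.01 + 23.552 = 536.01 kPa.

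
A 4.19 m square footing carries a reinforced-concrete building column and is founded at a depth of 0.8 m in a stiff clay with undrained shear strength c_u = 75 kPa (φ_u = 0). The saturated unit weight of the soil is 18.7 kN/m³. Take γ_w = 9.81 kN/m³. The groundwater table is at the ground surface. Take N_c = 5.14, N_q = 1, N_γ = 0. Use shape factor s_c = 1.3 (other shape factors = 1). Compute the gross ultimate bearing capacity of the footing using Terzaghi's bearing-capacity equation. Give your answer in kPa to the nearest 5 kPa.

Water table at ground surface, so effective unit weight γ' = 18.7 − 9.81 = 8.89 kN/m³ is used throughout; overburden q = 8.89 × 0.8 = 7.112 kPa.
Cohesion term c·N_c·s_c = 75 × 5.14 × 1.3 = 501.15 kPa; surcharge term q·N_q = 7.112 × 1 = 7.112 kPa.
q_ult = 501.15 + 7.112 = 508.26 kPa.

q_ult ≈ 510 kPa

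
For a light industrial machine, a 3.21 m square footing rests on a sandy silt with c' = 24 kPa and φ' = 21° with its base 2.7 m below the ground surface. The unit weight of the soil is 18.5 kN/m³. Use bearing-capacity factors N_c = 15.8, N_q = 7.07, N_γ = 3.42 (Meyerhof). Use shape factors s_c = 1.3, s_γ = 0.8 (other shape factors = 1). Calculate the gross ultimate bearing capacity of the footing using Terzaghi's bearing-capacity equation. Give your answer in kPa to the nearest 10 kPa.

Effective surcharge at the founding depth q = γ·D_f = 18.5 × 2.7 = 49.95 kPa.
q_ult = c·N_c·s_c + q·N_q + 0.5·γ·B·N_γ·s_γ
     = 24 × 15.8 × 1.3 + 49.95 × 7.07 + 0.5 × 18.5 × 3.21 × 3.42 × 0.8
     = 492.96 + 353.15 + 81.239 = 927.35 kPa.

q_ult ≈ 930 kPa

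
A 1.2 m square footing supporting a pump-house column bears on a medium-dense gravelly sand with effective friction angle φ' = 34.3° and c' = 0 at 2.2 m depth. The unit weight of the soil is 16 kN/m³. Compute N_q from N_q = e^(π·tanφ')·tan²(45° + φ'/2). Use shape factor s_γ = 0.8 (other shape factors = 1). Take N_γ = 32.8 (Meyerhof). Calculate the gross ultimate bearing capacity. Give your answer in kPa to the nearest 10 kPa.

q_ult ≈ 1330 kPa

tan34.3° = 0.6822, so N_q = e^(π×0.6822)·tan²(62.15°) = 8.525 × 3.582 = 30.54.
Overburden at base level: q = 16 × 2.2 = 35.2 kPa.
Surcharge term q·N_q = 35.2 × 30.539 = 1075 kPa; self-weight term 0.5·γ·B·N_γ·s_γ = 0.5 × 16 × 1.2 × 32.8 × 0.8 = 251.9 kPa.
q_ult = 1075 + 251.9 = 1326.9 kPa.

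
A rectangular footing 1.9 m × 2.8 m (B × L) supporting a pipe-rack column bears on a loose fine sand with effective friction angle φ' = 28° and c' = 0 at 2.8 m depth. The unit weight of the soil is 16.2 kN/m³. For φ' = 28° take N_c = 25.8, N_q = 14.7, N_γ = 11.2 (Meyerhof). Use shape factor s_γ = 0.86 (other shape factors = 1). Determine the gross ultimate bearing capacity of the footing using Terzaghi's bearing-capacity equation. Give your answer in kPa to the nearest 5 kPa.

q_ult ≈ 815 kPa

Overburden at base level: q = 16.2 × 2.8 = 45.36 kPa.
Surcharge term q·N_q = 45.36 × 14.7 = 666.79 kPa; self-weight term 0.5·γ·B·N_γ·s_γ = 0.5 × 16.2 × 1.9 × 11.2 × 0.86 = 148.24 kPa.
q_ult = 666.79 + 148.24 = 815.03 kPa.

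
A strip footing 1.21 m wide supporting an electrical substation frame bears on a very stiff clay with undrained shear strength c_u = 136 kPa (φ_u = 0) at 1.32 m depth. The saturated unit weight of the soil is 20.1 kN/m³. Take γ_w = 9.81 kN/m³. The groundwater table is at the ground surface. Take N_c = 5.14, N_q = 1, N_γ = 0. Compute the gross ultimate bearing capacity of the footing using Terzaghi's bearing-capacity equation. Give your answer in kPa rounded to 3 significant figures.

With the water table at the surface the whole profile is submerged: γ' = 20.1 − 9.81 = 10.29 kN/m³, so q = γ'·D_f = 13.583 kPa.
q_ult = c·N_c + q·N_q
     = 136 × 5.14 + 13.583 × 1
     = 699.04 + 13.583 = 712.62 kPa.

q_ult ≈ 713 kPa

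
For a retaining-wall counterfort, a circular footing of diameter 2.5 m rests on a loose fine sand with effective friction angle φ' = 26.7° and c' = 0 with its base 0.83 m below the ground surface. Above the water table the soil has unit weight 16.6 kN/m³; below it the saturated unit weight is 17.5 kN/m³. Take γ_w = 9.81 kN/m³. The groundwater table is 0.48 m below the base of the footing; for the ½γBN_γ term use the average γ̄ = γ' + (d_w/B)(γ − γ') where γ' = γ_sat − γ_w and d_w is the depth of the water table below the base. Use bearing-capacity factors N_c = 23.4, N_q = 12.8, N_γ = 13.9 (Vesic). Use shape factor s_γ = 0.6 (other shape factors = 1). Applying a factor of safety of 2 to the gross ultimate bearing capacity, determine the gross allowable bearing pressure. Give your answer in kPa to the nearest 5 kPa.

q = γ·D_f = 16.6 × 0.83 = 13.778 kPa.
γ' = 7.69 kN/m³; averaging over the depth B below the base, γ̄ = γ' + (d_w/B)(γ − γ') = 9.4007 kN/m³.
q·N_q = 13.778 × 12.8 = 176.36 kPa
0.5·γ·B·N_γ·s_γ = 0.5 × 9.4007 × 2.5 × 13.9 × 0.6 = 98.003 kPa
q_ult = 176.36 + 98.003 = 274.36 kPa.
q_all = q_ult / FS = 274.36 / 2 = 137.18 kPa.

q_all ≈ 135 kPa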